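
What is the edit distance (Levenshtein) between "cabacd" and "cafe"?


Computing edit distance: "cabacd" -> "cafe"
DP table:
           c    a    f    e
      0    1    2    3    4
  c   1    0    1    2    3
  a   2    1    0    1    2
  b   3    2    1    1    2
  a   4    3    2    2    2
  c   5    4    3    3    3
  d   6    5    4    4    4
Edit distance = dp[6][4] = 4

4


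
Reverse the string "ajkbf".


Input: ajkbf
Reading characters right to left:
  Position 4: 'f'
  Position 3: 'b'
  Position 2: 'k'
  Position 1: 'j'
  Position 0: 'a'
Reversed: fbkja

fbkja


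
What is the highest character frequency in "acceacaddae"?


Input: acceacaddae
Character counts:
  'a': 4
  'c': 3
  'd': 2
  'e': 2
Maximum frequency: 4

4


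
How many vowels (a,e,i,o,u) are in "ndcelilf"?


Input: ndcelilf
Checking each character:
  'n' at position 0: consonant
  'd' at position 1: consonant
  'c' at position 2: consonant
  'e' at position 3: vowel (running total: 1)
  'l' at position 4: consonant
  'i' at position 5: vowel (running total: 2)
  'l' at position 6: consonant
  'f' at position 7: consonant
Total vowels: 2

2


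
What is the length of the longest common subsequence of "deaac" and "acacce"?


LCS of "deaac" and "acacce"
DP table:
           a    c    a    c    c    e
      0    0    0    0    0    0    0
  d   0    0    0    0    0    0    0
  e   0    0    0    0    0    0    1
  a   0    1    1    1    1    1    1
  a   0    1    1    2    2    2    2
  c   0    1    2    2    3    3    3
LCS length = dp[5][6] = 3

3


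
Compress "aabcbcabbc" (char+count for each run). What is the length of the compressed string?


Input: aabcbcabbc
Runs:
  'a' x 2 => "a2"
  'b' x 1 => "b1"
  'c' x 1 => "c1"
  'b' x 1 => "b1"
  'c' x 1 => "c1"
  'a' x 1 => "a1"
  'b' x 2 => "b2"
  'c' x 1 => "c1"
Compressed: "a2b1c1b1c1a1b2c1"
Compressed length: 16

16


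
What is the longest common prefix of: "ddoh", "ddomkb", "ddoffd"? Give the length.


Words: ddoh, ddomkb, ddoffd
  Position 0: all 'd' => match
  Position 1: all 'd' => match
  Position 2: all 'o' => match
  Position 3: ('h', 'm', 'f') => mismatch, stop
LCP = "ddo" (length 3)

3


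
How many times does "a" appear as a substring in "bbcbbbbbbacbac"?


Searching for "a" in "bbcbbbbbbacbac"
Scanning each position:
  Position 0: "b" => no
  Position 1: "b" => no
  Position 2: "c" => no
  Position 3: "b" => no
  Position 4: "b" => no
  Position 5: "b" => no
  Position 6: "b" => no
  Position 7: "b" => no
  Position 8: "b" => no
  Position 9: "a" => MATCH
  Position 10: "c" => no
  Position 11: "b" => no
  Position 12: "a" => MATCH
  Position 13: "c" => no
Total occurrences: 2

2


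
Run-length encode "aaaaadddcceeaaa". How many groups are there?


Input: aaaaadddcceeaaa
Scanning for consecutive runs:
  Group 1: 'a' x 5 (positions 0-4)
  Group 2: 'd' x 3 (positions 5-7)
  Group 3: 'c' x 2 (positions 8-9)
  Group 4: 'e' x 2 (positions 10-11)
  Group 5: 'a' x 3 (positions 12-14)
Total groups: 5

5


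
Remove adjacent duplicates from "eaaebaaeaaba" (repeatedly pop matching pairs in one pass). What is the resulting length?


Input: eaaebaaeaaba
Stack-based adjacent duplicate removal:
  Read 'e': push. Stack: e
  Read 'a': push. Stack: ea
  Read 'a': matches stack top 'a' => pop. Stack: e
  Read 'e': matches stack top 'e' => pop. Stack: (empty)
  Read 'b': push. Stack: b
  Read 'a': push. Stack: ba
  Read 'a': matches stack top 'a' => pop. Stack: b
  Read 'e': push. Stack: be
  Read 'a': push. Stack: bea
  Read 'a': matches stack top 'a' => pop. Stack: be
  Read 'b': push. Stack: beb
  Read 'a': push. Stack: beba
Final stack: "beba" (length 4)

4


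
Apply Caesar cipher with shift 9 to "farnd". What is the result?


Caesar cipher: shift "farnd" by 9
  'f' (pos 5) + 9 = pos 14 = 'o'
  'a' (pos 0) + 9 = pos 9 = 'j'
  'r' (pos 17) + 9 = pos 0 = 'a'
  'n' (pos 13) + 9 = pos 22 = 'w'
  'd' (pos 3) + 9 = pos 12 = 'm'
Result: ojawm

ojawm


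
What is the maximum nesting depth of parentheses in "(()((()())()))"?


Input: "(()((()())()))"
Tracking depth:
  Position 0 '(': depth becomes 1
  Position 1 '(': depth becomes 2
  Position 2 ')': depth becomes 1
  Position 3 '(': depth becomes 2
  Position 4 '(': depth becomes 3
  Position 5 '(': depth becomes 4
  Position 6 ')': depth becomes 3
  Position 7 '(': depth becomes 4
  Position 8 ')': depth becomes 3
  Position 9 ')': depth becomes 2
  Position 10 '(': depth becomes 3
  Position 11 ')': depth becomes 2
  Position 12 ')': depth becomes 1
  Position 13 ')': depth becomes 0
Maximum depth reached: 4

4


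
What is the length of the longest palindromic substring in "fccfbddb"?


Input: "fccfbddb"
Checking substrings for palindromes:
  [0:4] "fccf" (len 4) => palindrome
  [4:8] "bddb" (len 4) => palindrome
  [1:3] "cc" (len 2) => palindrome
  [5:7] "dd" (len 2) => palindrome
Longest palindromic substring: "fccf" with length 4

4


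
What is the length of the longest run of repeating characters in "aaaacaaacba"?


Input: "aaaacaaacba"
Scanning for longest run:
  Position 1 ('a'): continues run of 'a', length=2
  Position 2 ('a'): continues run of 'a', length=3
  Position 3 ('a'): continues run of 'a', length=4
  Position 4 ('c'): new char, reset run to 1
  Position 5 ('a'): new char, reset run to 1
  Position 6 ('a'): continues run of 'a', length=2
  Position 7 ('a'): continues run of 'a', length=3
  Position 8 ('c'): new char, reset run to 1
  Position 9 ('b'): new char, reset run to 1
  Position 10 ('a'): new char, reset run to 1
Longest run: 'a' with length 4

4


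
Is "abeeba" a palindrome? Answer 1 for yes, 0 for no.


Input: abeeba
Reversed: abeeba
  Compare pos 0 ('a') with pos 5 ('a'): match
  Compare pos 1 ('b') with pos 4 ('b'): match
  Compare pos 2 ('e') with pos 3 ('e'): match
Result: palindrome

1


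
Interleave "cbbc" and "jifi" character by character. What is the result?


Interleaving "cbbc" and "jifi":
  Position 0: 'c' from first, 'j' from second => "cj"
  Position 1: 'b' from first, 'i' from second => "bi"
  Position 2: 'b' from first, 'f' from second => "bf"
  Position 3: 'c' from first, 'i' from second => "ci"
Result: cjbibfci

cjbibfci


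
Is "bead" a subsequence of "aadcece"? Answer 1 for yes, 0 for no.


Check if "bead" is a subsequence of "aadcece"
Greedy scan:
  Position 0 ('a'): no match needed
  Position 1 ('a'): no match needed
  Position 2 ('d'): no match needed
  Position 3 ('c'): no match needed
  Position 4 ('e'): no match needed
  Position 5 ('c'): no match needed
  Position 6 ('e'): no match needed
Only matched 0/4 characters => not a subsequence

0


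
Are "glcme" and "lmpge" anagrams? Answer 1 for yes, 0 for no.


Strings: "glcme", "lmpge"
Sorted first:  ceglm
Sorted second: eglmp
Differ at position 0: 'c' vs 'e' => not anagrams

0


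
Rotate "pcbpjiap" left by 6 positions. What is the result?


Input: "pcbpjiap", rotate left by 6
First 6 characters: "pcbpji"
Remaining characters: "ap"
Concatenate remaining + first: "ap" + "pcbpji" = "appcbpji"

appcbpji


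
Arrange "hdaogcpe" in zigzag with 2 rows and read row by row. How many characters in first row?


Zigzag "hdaogcpe" into 2 rows:
Placing characters:
  'h' => row 0
  'd' => row 1
  'a' => row 0
  'o' => row 1
  'g' => row 0
  'c' => row 1
  'p' => row 0
  'e' => row 1
Rows:
  Row 0: "hagp"
  Row 1: "doce"
First row length: 4

4


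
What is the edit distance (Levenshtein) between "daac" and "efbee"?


Computing edit distance: "daac" -> "efbee"
DP table:
           e    f    b    e    e
      0    1    2    3    4    5
  d   1    1    2    3    4    5
  a   2    2    2    3    4    5
  a   3    3    3    3    4    5
  c   4    4    4    4    4    5
Edit distance = dp[4][5] = 5

5


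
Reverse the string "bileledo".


Input: bileledo
Reading characters right to left:
  Position 7: 'o'
  Position 6: 'd'
  Position 5: 'e'
  Position 4: 'l'
  Position 3: 'e'
  Position 2: 'l'
  Position 1: 'i'
  Position 0: 'b'
Reversed: odelelib

odelelib


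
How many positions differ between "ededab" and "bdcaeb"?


Comparing "ededab" and "bdcaeb" position by position:
  Position 0: 'e' vs 'b' => DIFFER
  Position 1: 'd' vs 'd' => same
  Position 2: 'e' vs 'c' => DIFFER
  Position 3: 'd' vs 'a' => DIFFER
  Position 4: 'a' vs 'e' => DIFFER
  Position 5: 'b' vs 'b' => same
Positions that differ: 4

4


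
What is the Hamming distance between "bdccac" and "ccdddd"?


Comparing "bdccac" and "ccdddd" position by position:
  Position 0: 'b' vs 'c' => differ
  Position 1: 'd' vs 'c' => differ
  Position 2: 'c' vs 'd' => differ
  Position 3: 'c' vs 'd' => differ
  Position 4: 'a' vs 'd' => differ
  Position 5: 'c' vs 'd' => differ
Total differences (Hamming distance): 6

6


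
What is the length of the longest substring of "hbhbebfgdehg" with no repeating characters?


Input: "hbhbebfgdehg"
Sliding window (track last position of each char):
  Position 0 ('h'): window [0,0] length 1 -- new best
  Position 1 ('b'): window [0,1] length 2 -- new best
  Position 2 ('h'): repeat (last at 0), move window start to 1
  Position 2 ('h'): window [1,2] length 2
  Position 3 ('b'): repeat (last at 1), move window start to 2
  Position 3 ('b'): window [2,3] length 2
  Position 4 ('e'): window [2,4] length 3 -- new best
  Position 5 ('b'): repeat (last at 3), move window start to 4
  Position 5 ('b'): window [4,5] length 2
  Position 6 ('f'): window [4,6] length 3
  Position 7 ('g'): window [4,7] length 4 -- new best
  Position 8 ('d'): window [4,8] length 5 -- new best
  Position 9 ('e'): repeat (last at 4), move window start to 5
  Position 9 ('e'): window [5,9] length 5
  Position 10 ('h'): window [5,10] length 6 -- new best
  Position 11 ('g'): repeat (last at 7), move window start to 8
  Position 11 ('g'): window [8,11] length 4
Longest substring with no repeats: "bfgdeh" with length 6

6


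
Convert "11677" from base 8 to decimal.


Input: "11677" in base 8
Positional expansion:
  Digit '1' (value 1) x 8^4 = 4096
  Digit '1' (value 1) x 8^3 = 512
  Digit '6' (value 6) x 8^2 = 384
  Digit '7' (value 7) x 8^1 = 56
  Digit '7' (value 7) x 8^0 = 7
Sum = 5055

5055


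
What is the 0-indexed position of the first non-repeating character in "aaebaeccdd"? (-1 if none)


Input: aaebaeccdd
Character frequencies:
  'a': 3
  'b': 1
  'c': 2
  'd': 2
  'e': 2
Scanning left to right for freq == 1:
  Position 0 ('a'): freq=3, skip
  Position 1 ('a'): freq=3, skip
  Position 2 ('e'): freq=2, skip
  Position 3 ('b'): unique! => answer = 3

3


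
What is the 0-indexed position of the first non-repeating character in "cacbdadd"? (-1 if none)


Input: cacbdadd
Character frequencies:
  'a': 2
  'b': 1
  'c': 2
  'd': 3
Scanning left to right for freq == 1:
  Position 0 ('c'): freq=2, skip
  Position 1 ('a'): freq=2, skip
  Position 2 ('c'): freq=2, skip
  Position 3 ('b'): unique! => answer = 3

3


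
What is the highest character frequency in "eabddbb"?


Input: eabddbb
Character counts:
  'a': 1
  'b': 3
  'd': 2
  'e': 1
Maximum frequency: 3

3


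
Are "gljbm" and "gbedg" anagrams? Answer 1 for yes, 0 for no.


Strings: "gljbm", "gbedg"
Sorted first:  bgjlm
Sorted second: bdegg
Differ at position 1: 'g' vs 'd' => not anagrams

0


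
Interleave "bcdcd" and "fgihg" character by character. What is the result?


Interleaving "bcdcd" and "fgihg":
  Position 0: 'b' from first, 'f' from second => "bf"
  Position 1: 'c' from first, 'g' from second => "cg"
  Position 2: 'd' from first, 'i' from second => "di"
  Position 3: 'c' from first, 'h' from second => "ch"
  Position 4: 'd' from first, 'g' from second => "dg"
Result: bfcgdichdg

bfcgdichdg


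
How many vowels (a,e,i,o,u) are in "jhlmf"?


Input: jhlmf
Checking each character:
  'j' at position 0: consonant
  'h' at position 1: consonant
  'l' at position 2: consonant
  'm' at position 3: consonant
  'f' at position 4: consonant
Total vowels: 0

0


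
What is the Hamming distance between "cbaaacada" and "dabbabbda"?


Comparing "cbaaacada" and "dabbabbda" position by position:
  Position 0: 'c' vs 'd' => differ
  Position 1: 'b' vs 'a' => differ
  Position 2: 'a' vs 'b' => differ
  Position 3: 'a' vs 'b' => differ
  Position 4: 'a' vs 'a' => same
  Position 5: 'c' vs 'b' => differ
  Position 6: 'a' vs 'b' => differ
  Position 7: 'd' vs 'd' => same
  Position 8: 'a' vs 'a' => same
Total differences (Hamming distance): 6

6


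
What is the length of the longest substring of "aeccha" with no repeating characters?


Input: "aeccha"
Sliding window (track last position of each char):
  Position 0 ('a'): window [0,0] length 1 -- new best
  Position 1 ('e'): window [0,1] length 2 -- new best
  Position 2 ('c'): window [0,2] length 3 -- new best
  Position 3 ('c'): repeat (last at 2), move window start to 3
  Position 3 ('c'): window [3,3] length 1
  Position 4 ('h'): window [3,4] length 2
  Position 5 ('a'): window [3,5] length 3
Longest substring with no repeats: "aec" with length 3

3


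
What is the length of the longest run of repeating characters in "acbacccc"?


Input: "acbacccc"
Scanning for longest run:
  Position 1 ('c'): new char, reset run to 1
  Position 2 ('b'): new char, reset run to 1
  Position 3 ('a'): new char, reset run to 1
  Position 4 ('c'): new char, reset run to 1
  Position 5 ('c'): continues run of 'c', length=2
  Position 6 ('c'): continues run of 'c', length=3
  Position 7 ('c'): continues run of 'c', length=4
Longest run: 'c' with length 4

4


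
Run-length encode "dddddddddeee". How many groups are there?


Input: dddddddddeee
Scanning for consecutive runs:
  Group 1: 'd' x 9 (positions 0-8)
  Group 2: 'e' x 3 (positions 9-11)
Total groups: 2

2


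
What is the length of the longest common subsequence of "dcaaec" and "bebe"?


LCS of "dcaaec" and "bebe"
DP table:
           b    e    b    e
      0    0    0    0    0
  d   0    0    0    0    0
  c   0    0    0    0    0
  a   0    0    0    0    0
  a   0    0    0    0    0
  e   0    0    1    1    1
  c   0    0    1    1    1
LCS length = dp[6][4] = 1

1


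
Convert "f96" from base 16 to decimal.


Input: "f96" in base 16
Positional expansion:
  Digit 'f' (value 15) x 16^2 = 3840
  Digit '9' (value 9) x 16^1 = 144
  Digit '6' (value 6) x 16^0 = 6
Sum = 3990

3990


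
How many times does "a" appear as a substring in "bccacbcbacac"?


Searching for "a" in "bccacbcbacac"
Scanning each position:
  Position 0: "b" => no
  Position 1: "c" => no
  Position 2: "c" => no
  Position 3: "a" => MATCH
  Position 4: "c" => no
  Position 5: "b" => no
  Position 6: "c" => no
  Position 7: "b" => no
  Position 8: "a" => MATCH
  Position 9: "c" => no
  Position 10: "a" => MATCH
  Position 11: "c" => no
Total occurrences: 3

3


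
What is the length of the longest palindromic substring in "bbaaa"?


Input: "bbaaa"
Checking substrings for palindromes:
  [2:5] "aaa" (len 3) => palindrome
  [0:2] "bb" (len 2) => palindrome
  [2:4] "aa" (len 2) => palindrome
  [3:5] "aa" (len 2) => palindrome
Longest palindromic substring: "aaa" with length 3

3


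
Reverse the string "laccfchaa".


Input: laccfchaa
Reading characters right to left:
  Position 8: 'a'
  Position 7: 'a'
  Position 6: 'h'
  Position 5: 'c'
  Position 4: 'f'
  Position 3: 'c'
  Position 2: 'c'
  Position 1: 'a'
  Position 0: 'l'
Reversed: aahcfccal

aahcfccal


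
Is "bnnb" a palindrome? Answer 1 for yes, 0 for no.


Input: bnnb
Reversed: bnnb
  Compare pos 0 ('b') with pos 3 ('b'): match
  Compare pos 1 ('n') with pos 2 ('n'): match
Result: palindrome

1


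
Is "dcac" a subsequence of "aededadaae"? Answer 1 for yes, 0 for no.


Check if "dcac" is a subsequence of "aededadaae"
Greedy scan:
  Position 0 ('a'): no match needed
  Position 1 ('e'): no match needed
  Position 2 ('d'): matches sub[0] = 'd'
  Position 3 ('e'): no match needed
  Position 4 ('d'): no match needed
  Position 5 ('a'): no match needed
  Position 6 ('d'): no match needed
  Position 7 ('a'): no match needed
  Position 8 ('a'): no match needed
  Position 9 ('e'): no match needed
Only matched 1/4 characters => not a subsequence

0


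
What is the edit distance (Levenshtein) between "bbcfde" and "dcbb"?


Computing edit distance: "bbcfde" -> "dcbb"
DP table:
           d    c    b    b
      0    1    2    3    4
  b   1    1    2    2    3
  b   2    2    2    2    2
  c   3    3    2    3    3
  f   4    4    3    3    4
  d   5    4    4    4    4
  e   6    5    5    5    5
Edit distance = dp[6][4] = 5

5


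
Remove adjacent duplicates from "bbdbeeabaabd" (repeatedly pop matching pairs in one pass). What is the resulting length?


Input: bbdbeeabaabd
Stack-based adjacent duplicate removal:
  Read 'b': push. Stack: b
  Read 'b': matches stack top 'b' => pop. Stack: (empty)
  Read 'd': push. Stack: d
  Read 'b': push. Stack: db
  Read 'e': push. Stack: dbe
  Read 'e': matches stack top 'e' => pop. Stack: db
  Read 'a': push. Stack: dba
  Read 'b': push. Stack: dbab
  Read 'a': push. Stack: dbaba
  Read 'a': matches stack top 'a' => pop. Stack: dbab
  Read 'b': matches stack top 'b' => pop. Stack: dba
  Read 'd': push. Stack: dbad
Final stack: "dbad" (length 4)

4


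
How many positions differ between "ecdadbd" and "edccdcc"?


Comparing "ecdadbd" and "edccdcc" position by position:
  Position 0: 'e' vs 'e' => same
  Position 1: 'c' vs 'd' => DIFFER
  Position 2: 'd' vs 'c' => DIFFER
  Position 3: 'a' vs 'c' => DIFFER
  Position 4: 'd' vs 'd' => same
  Position 5: 'b' vs 'c' => DIFFER
  Position 6: 'd' vs 'c' => DIFFER
Positions that differ: 5

5


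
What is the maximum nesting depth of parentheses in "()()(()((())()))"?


Input: "()()(()((())()))"
Tracking depth:
  Position 0 '(': depth becomes 1
  Position 1 ')': depth becomes 0
  Position 2 '(': depth becomes 1
  Position 3 ')': depth becomes 0
  Position 4 '(': depth becomes 1
  Position 5 '(': depth becomes 2
  Position 6 ')': depth becomes 1
  Position 7 '(': depth becomes 2
  Position 8 '(': depth becomes 3
  Position 9 '(': depth becomes 4
  Position 10 ')': depth becomes 3
  Position 11 ')': depth becomes 2
  Position 12 '(': depth becomes 3
  Position 13 ')': depth becomes 2
  Position 14 ')': depth becomes 1
  Position 15 ')': depth becomes 0
Maximum depth reached: 4

4


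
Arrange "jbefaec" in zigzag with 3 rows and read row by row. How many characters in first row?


Zigzag "jbefaec" into 3 rows:
Placing characters:
  'j' => row 0
  'b' => row 1
  'e' => row 2
  'f' => row 1
  'a' => row 0
  'e' => row 1
  'c' => row 2
Rows:
  Row 0: "ja"
  Row 1: "bfe"
  Row 2: "ec"
First row length: 2

2


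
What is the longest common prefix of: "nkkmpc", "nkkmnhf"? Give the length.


Words: nkkmpc, nkkmnhf
  Position 0: all 'n' => match
  Position 1: all 'k' => match
  Position 2: all 'k' => match
  Position 3: all 'm' => match
  Position 4: ('p', 'n') => mismatch, stop
LCP = "nkkm" (length 4)

4


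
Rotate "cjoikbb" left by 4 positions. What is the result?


Input: "cjoikbb", rotate left by 4
First 4 characters: "cjoi"
Remaining characters: "kbb"
Concatenate remaining + first: "kbb" + "cjoi" = "kbbcjoi"

kbbcjoi


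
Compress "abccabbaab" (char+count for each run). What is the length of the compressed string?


Input: abccabbaab
Runs:
  'a' x 1 => "a1"
  'b' x 1 => "b1"
  'c' x 2 => "c2"
  'a' x 1 => "a1"
  'b' x 2 => "b2"
  'a' x 2 => "a2"
  'b' x 1 => "b1"
Compressed: "a1b1c2a1b2a2b1"
Compressed length: 14

14


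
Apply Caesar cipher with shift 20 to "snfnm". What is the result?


Caesar cipher: shift "snfnm" by 20
  's' (pos 18) + 20 = pos 12 = 'm'
  'n' (pos 13) + 20 = pos 7 = 'h'
  'f' (pos 5) + 20 = pos 25 = 'z'
  'n' (pos 13) + 20 = pos 7 = 'h'
  'm' (pos 12) + 20 = pos 6 = 'g'
Result: mhzhg

mhzhg


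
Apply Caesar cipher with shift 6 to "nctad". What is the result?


Caesar cipher: shift "nctad" by 6
  'n' (pos 13) + 6 = pos 19 = 't'
  'c' (pos 2) + 6 = pos 8 = 'i'
  't' (pos 19) + 6 = pos 25 = 'z'
  'a' (pos 0) + 6 = pos 6 = 'g'
  'd' (pos 3) + 6 = pos 9 = 'j'
Result: tizgj

tizgj


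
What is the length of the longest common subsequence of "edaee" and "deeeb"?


LCS of "edaee" and "deeeb"
DP table:
           d    e    e    e    b
      0    0    0    0    0    0
  e   0    0    1    1    1    1
  d   0    1    1    1    1    1
  a   0    1    1    1    1    1
  e   0    1    2    2    2    2
  e   0    1    2    3    3    3
LCS length = dp[5][5] = 3

3


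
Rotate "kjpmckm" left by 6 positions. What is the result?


Input: "kjpmckm", rotate left by 6
First 6 characters: "kjpmck"
Remaining characters: "m"
Concatenate remaining + first: "m" + "kjpmck" = "mkjpmck"

mkjpmck


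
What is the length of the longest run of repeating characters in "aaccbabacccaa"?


Input: "aaccbabacccaa"
Scanning for longest run:
  Position 1 ('a'): continues run of 'a', length=2
  Position 2 ('c'): new char, reset run to 1
  Position 3 ('c'): continues run of 'c', length=2
  Position 4 ('b'): new char, reset run to 1
  Position 5 ('a'): new char, reset run to 1
  Position 6 ('b'): new char, reset run to 1
  Position 7 ('a'): new char, reset run to 1
  Position 8 ('c'): new char, reset run to 1
  Position 9 ('c'): continues run of 'c', length=2
  Position 10 ('c'): continues run of 'c', length=3
  Position 11 ('a'): new char, reset run to 1
  Position 12 ('a'): continues run of 'a', length=2
Longest run: 'c' with length 3

3


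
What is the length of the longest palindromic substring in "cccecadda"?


Input: "cccecadda"
Checking substrings for palindromes:
  [5:9] "adda" (len 4) => palindrome
  [0:3] "ccc" (len 3) => palindrome
  [2:5] "cec" (len 3) => palindrome
  [0:2] "cc" (len 2) => palindrome
  [1:3] "cc" (len 2) => palindrome
  [6:8] "dd" (len 2) => palindrome
Longest palindromic substring: "adda" with length 4

4


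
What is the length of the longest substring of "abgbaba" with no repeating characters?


Input: "abgbaba"
Sliding window (track last position of each char):
  Position 0 ('a'): window [0,0] length 1 -- new best
  Position 1 ('b'): window [0,1] length 2 -- new best
  Position 2 ('g'): window [0,2] length 3 -- new best
  Position 3 ('b'): repeat (last at 1), move window start to 2
  Position 3 ('b'): window [2,3] length 2
  Position 4 ('a'): window [2,4] length 3
  Position 5 ('b'): repeat (last at 3), move window start to 4
  Position 5 ('b'): window [4,5] length 2
  Position 6 ('a'): repeat (last at 4), move window start to 5
  Position 6 ('a'): window [5,6] length 2
Longest substring with no repeats: "abg" with length 3

3


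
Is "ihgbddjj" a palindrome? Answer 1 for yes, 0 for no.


Input: ihgbddjj
Reversed: jjddbghi
  Compare pos 0 ('i') with pos 7 ('j'): MISMATCH
  Compare pos 1 ('h') with pos 6 ('j'): MISMATCH
  Compare pos 2 ('g') with pos 5 ('d'): MISMATCH
  Compare pos 3 ('b') with pos 4 ('d'): MISMATCH
Result: not a palindrome

0


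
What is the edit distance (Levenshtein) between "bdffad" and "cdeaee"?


Computing edit distance: "bdffad" -> "cdeaee"
DP table:
           c    d    e    a    e    e
      0    1    2    3    4    5    6
  b   1    1    2    3    4    5    6
  d   2    2    1    2    3    4    5
  f   3    3    2    2    3    4    5
  f   4    4    3    3    3    4    5
  a   5    5    4    4    3    4    5
  d   6    6    5    5    4    4    5
Edit distance = dp[6][6] = 5

5


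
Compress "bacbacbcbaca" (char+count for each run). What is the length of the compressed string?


Input: bacbacbcbaca
Runs:
  'b' x 1 => "b1"
  'a' x 1 => "a1"
  'c' x 1 => "c1"
  'b' x 1 => "b1"
  'a' x 1 => "a1"
  'c' x 1 => "c1"
  'b' x 1 => "b1"
  'c' x 1 => "c1"
  'b' x 1 => "b1"
  'a' x 1 => "a1"
  'c' x 1 => "c1"
  'a' x 1 => "a1"
Compressed: "b1a1c1b1a1c1b1c1b1a1c1a1"
Compressed length: 24

24


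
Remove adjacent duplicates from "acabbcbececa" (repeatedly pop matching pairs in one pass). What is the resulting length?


Input: acabbcbececa
Stack-based adjacent duplicate removal:
  Read 'a': push. Stack: a
  Read 'c': push. Stack: ac
  Read 'a': push. Stack: aca
  Read 'b': push. Stack: acab
  Read 'b': matches stack top 'b' => pop. Stack: aca
  Read 'c': push. Stack: acac
  Read 'b': push. Stack: acacb
  Read 'e': push. Stack: acacbe
  Read 'c': push. Stack: acacbec
  Read 'e': push. Stack: acacbece
  Read 'c': push. Stack: acacbecec
  Read 'a': push. Stack: acacbececa
Final stack: "acacbececa" (length 10)

10


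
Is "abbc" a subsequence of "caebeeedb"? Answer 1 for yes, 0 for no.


Check if "abbc" is a subsequence of "caebeeedb"
Greedy scan:
  Position 0 ('c'): no match needed
  Position 1 ('a'): matches sub[0] = 'a'
  Position 2 ('e'): no match needed
  Position 3 ('b'): matches sub[1] = 'b'
  Position 4 ('e'): no match needed
  Position 5 ('e'): no match needed
  Position 6 ('e'): no match needed
  Position 7 ('d'): no match needed
  Position 8 ('b'): matches sub[2] = 'b'
Only matched 3/4 characters => not a subsequence

0


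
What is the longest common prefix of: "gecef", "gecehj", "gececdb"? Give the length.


Words: gecef, gecehj, gececdb
  Position 0: all 'g' => match
  Position 1: all 'e' => match
  Position 2: all 'c' => match
  Position 3: all 'e' => match
  Position 4: ('f', 'h', 'c') => mismatch, stop
LCP = "gece" (length 4)

4


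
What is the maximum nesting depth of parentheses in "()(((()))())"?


Input: "()(((()))())"
Tracking depth:
  Position 0 '(': depth becomes 1
  Position 1 ')': depth becomes 0
  Position 2 '(': depth becomes 1
  Position 3 '(': depth becomes 2
  Position 4 '(': depth becomes 3
  Position 5 '(': depth becomes 4
  Position 6 ')': depth becomes 3
  Position 7 ')': depth becomes 2
  Position 8 ')': depth becomes 1
  Position 9 '(': depth becomes 2
  Position 10 ')': depth becomes 1
  Position 11 ')': depth becomes 0
Maximum depth reached: 4

4


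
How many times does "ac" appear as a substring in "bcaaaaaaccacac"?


Searching for "ac" in "bcaaaaaaccacac"
Scanning each position:
  Position 0: "bc" => no
  Position 1: "ca" => no
  Position 2: "aa" => no
  Position 3: "aa" => no
  Position 4: "aa" => no
  Position 5: "aa" => no
  Position 6: "aa" => no
  Position 7: "ac" => MATCH
  Position 8: "cc" => no
  Position 9: "ca" => no
  Position 10: "ac" => MATCH
  Position 11: "ca" => no
  Position 12: "ac" => MATCH
Total occurrences: 3

3


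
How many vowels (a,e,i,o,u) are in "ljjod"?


Input: ljjod
Checking each character:
  'l' at position 0: consonant
  'j' at position 1: consonant
  'j' at position 2: consonant
  'o' at position 3: vowel (running total: 1)
  'd' at position 4: consonant
Total vowels: 1

1


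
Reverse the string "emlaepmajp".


Input: emlaepmajp
Reading characters right to left:
  Position 9: 'p'
  Position 8: 'j'
  Position 7: 'a'
  Position 6: 'm'
  Position 5: 'p'
  Position 4: 'e'
  Position 3: 'a'
  Position 2: 'l'
  Position 1: 'm'
  Position 0: 'e'
Reversed: pjampealme

pjampealme


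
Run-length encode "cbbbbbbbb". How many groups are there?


Input: cbbbbbbbb
Scanning for consecutive runs:
  Group 1: 'c' x 1 (positions 0-0)
  Group 2: 'b' x 8 (positions 1-8)
Total groups: 2

2


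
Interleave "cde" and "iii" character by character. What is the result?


Interleaving "cde" and "iii":
  Position 0: 'c' from first, 'i' from second => "ci"
  Position 1: 'd' from first, 'i' from second => "di"
  Position 2: 'e' from first, 'i' from second => "ei"
Result: cidiei

cidiei


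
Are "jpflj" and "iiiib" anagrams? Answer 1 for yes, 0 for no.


Strings: "jpflj", "iiiib"
Sorted first:  fjjlp
Sorted second: biiii
Differ at position 0: 'f' vs 'b' => not anagrams

0


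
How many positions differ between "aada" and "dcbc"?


Comparing "aada" and "dcbc" position by position:
  Position 0: 'a' vs 'd' => DIFFER
  Position 1: 'a' vs 'c' => DIFFER
  Position 2: 'd' vs 'b' => DIFFER
  Position 3: 'a' vs 'c' => DIFFER
Positions that differ: 4

4


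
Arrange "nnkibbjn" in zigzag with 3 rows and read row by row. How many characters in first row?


Zigzag "nnkibbjn" into 3 rows:
Placing characters:
  'n' => row 0
  'n' => row 1
  'k' => row 2
  'i' => row 1
  'b' => row 0
  'b' => row 1
  'j' => row 2
  'n' => row 1
Rows:
  Row 0: "nb"
  Row 1: "nibn"
  Row 2: "kj"
First row length: 2

2


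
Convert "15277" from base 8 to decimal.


Input: "15277" in base 8
Positional expansion:
  Digit '1' (value 1) x 8^4 = 4096
  Digit '5' (value 5) x 8^3 = 2560
  Digit '2' (value 2) x 8^2 = 128
  Digit '7' (value 7) x 8^1 = 56
  Digit '7' (value 7) x 8^0 = 7
Sum = 6847

6847


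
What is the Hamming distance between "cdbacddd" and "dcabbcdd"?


Comparing "cdbacddd" and "dcabbcdd" position by position:
  Position 0: 'c' vs 'd' => differ
  Position 1: 'd' vs 'c' => differ
  Position 2: 'b' vs 'a' => differ
  Position 3: 'a' vs 'b' => differ
  Position 4: 'c' vs 'b' => differ
  Position 5: 'd' vs 'c' => differ
  Position 6: 'd' vs 'd' => same
  Position 7: 'd' vs 'd' => same
Total differences (Hamming distance): 6

6


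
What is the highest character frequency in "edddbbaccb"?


Input: edddbbaccb
Character counts:
  'a': 1
  'b': 3
  'c': 2
  'd': 3
  'e': 1
Maximum frequency: 3

3


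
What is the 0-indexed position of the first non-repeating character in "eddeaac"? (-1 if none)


Input: eddeaac
Character frequencies:
  'a': 2
  'c': 1
  'd': 2
  'e': 2
Scanning left to right for freq == 1:
  Position 0 ('e'): freq=2, skip
  Position 1 ('d'): freq=2, skip
  Position 2 ('d'): freq=2, skip
  Position 3 ('e'): freq=2, skip
  Position 4 ('a'): freq=2, skip
  Position 5 ('a'): freq=2, skip
  Position 6 ('c'): unique! => answer = 6

6


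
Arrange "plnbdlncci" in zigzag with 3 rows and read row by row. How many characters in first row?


Zigzag "plnbdlncci" into 3 rows:
Placing characters:
  'p' => row 0
  'l' => row 1
  'n' => row 2
  'b' => row 1
  'd' => row 0
  'l' => row 1
  'n' => row 2
  'c' => row 1
  'c' => row 0
  'i' => row 1
Rows:
  Row 0: "pdc"
  Row 1: "lblci"
  Row 2: "nn"
First row length: 3

3


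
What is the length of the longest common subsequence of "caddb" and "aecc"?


LCS of "caddb" and "aecc"
DP table:
           a    e    c    c
      0    0    0    0    0
  c   0    0    0    1    1
  a   0    1    1    1    1
  d   0    1    1    1    1
  d   0    1    1    1    1
  b   0    1    1    1    1
LCS length = dp[5][4] = 1

1


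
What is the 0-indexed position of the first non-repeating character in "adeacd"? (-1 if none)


Input: adeacd
Character frequencies:
  'a': 2
  'c': 1
  'd': 2
  'e': 1
Scanning left to right for freq == 1:
  Position 0 ('a'): freq=2, skip
  Position 1 ('d'): freq=2, skip
  Position 2 ('e'): unique! => answer = 2

2


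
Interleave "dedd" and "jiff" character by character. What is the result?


Interleaving "dedd" and "jiff":
  Position 0: 'd' from first, 'j' from second => "dj"
  Position 1: 'e' from first, 'i' from second => "ei"
  Position 2: 'd' from first, 'f' from second => "df"
  Position 3: 'd' from first, 'f' from second => "df"
Result: djeidfdf

djeidfdf


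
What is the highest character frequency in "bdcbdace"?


Input: bdcbdace
Character counts:
  'a': 1
  'b': 2
  'c': 2
  'd': 2
  'e': 1
Maximum frequency: 2

2


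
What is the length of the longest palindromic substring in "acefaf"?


Input: "acefaf"
Checking substrings for palindromes:
  [3:6] "faf" (len 3) => palindrome
Longest palindromic substring: "faf" with length 3

3


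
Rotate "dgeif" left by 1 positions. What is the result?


Input: "dgeif", rotate left by 1
First 1 characters: "d"
Remaining characters: "geif"
Concatenate remaining + first: "geif" + "d" = "geifd"

geifd


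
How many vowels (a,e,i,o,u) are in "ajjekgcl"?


Input: ajjekgcl
Checking each character:
  'a' at position 0: vowel (running total: 1)
  'j' at position 1: consonant
  'j' at position 2: consonant
  'e' at position 3: vowel (running total: 2)
  'k' at position 4: consonant
  'g' at position 5: consonant
  'c' at position 6: consonant
  'l' at position 7: consonant
Total vowels: 2

2


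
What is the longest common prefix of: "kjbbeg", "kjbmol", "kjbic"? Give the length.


Words: kjbbeg, kjbmol, kjbic
  Position 0: all 'k' => match
  Position 1: all 'j' => match
  Position 2: all 'b' => match
  Position 3: ('b', 'm', 'i') => mismatch, stop
LCP = "kjb" (length 3)

3


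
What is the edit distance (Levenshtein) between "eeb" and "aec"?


Computing edit distance: "eeb" -> "aec"
DP table:
           a    e    c
      0    1    2    3
  e   1    1    1    2
  e   2    2    1    2
  b   3    3    2    2
Edit distance = dp[3][3] = 2

2


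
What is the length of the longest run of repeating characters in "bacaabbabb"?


Input: "bacaabbabb"
Scanning for longest run:
  Position 1 ('a'): new char, reset run to 1
  Position 2 ('c'): new char, reset run to 1
  Position 3 ('a'): new char, reset run to 1
  Position 4 ('a'): continues run of 'a', length=2
  Position 5 ('b'): new char, reset run to 1
  Position 6 ('b'): continues run of 'b', length=2
  Position 7 ('a'): new char, reset run to 1
  Position 8 ('b'): new char, reset run to 1
  Position 9 ('b'): continues run of 'b', length=2
Longest run: 'a' with length 2

2


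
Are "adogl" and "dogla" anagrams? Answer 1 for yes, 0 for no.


Strings: "adogl", "dogla"
Sorted first:  adglo
Sorted second: adglo
Sorted forms match => anagrams

1


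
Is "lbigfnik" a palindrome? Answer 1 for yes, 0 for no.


Input: lbigfnik
Reversed: kinfgibl
  Compare pos 0 ('l') with pos 7 ('k'): MISMATCH
  Compare pos 1 ('b') with pos 6 ('i'): MISMATCH
  Compare pos 2 ('i') with pos 5 ('n'): MISMATCH
  Compare pos 3 ('g') with pos 4 ('f'): MISMATCH
Result: not a palindrome

0


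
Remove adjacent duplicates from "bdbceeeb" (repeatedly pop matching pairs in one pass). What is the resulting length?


Input: bdbceeeb
Stack-based adjacent duplicate removal:
  Read 'b': push. Stack: b
  Read 'd': push. Stack: bd
  Read 'b': push. Stack: bdb
  Read 'c': push. Stack: bdbc
  Read 'e': push. Stack: bdbce
  Read 'e': matches stack top 'e' => pop. Stack: bdbc
  Read 'e': push. Stack: bdbce
  Read 'b': push. Stack: bdbceb
Final stack: "bdbceb" (length 6)

6


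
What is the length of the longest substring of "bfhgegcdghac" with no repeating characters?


Input: "bfhgegcdghac"
Sliding window (track last position of each char):
  Position 0 ('b'): window [0,0] length 1 -- new best
  Position 1 ('f'): window [0,1] length 2 -- new best
  Position 2 ('h'): window [0,2] length 3 -- new best
  Position 3 ('g'): window [0,3] length 4 -- new best
  Position 4 ('e'): window [0,4] length 5 -- new best
  Position 5 ('g'): repeat (last at 3), move window start to 4
  Position 5 ('g'): window [4,5] length 2
  Position 6 ('c'): window [4,6] length 3
  Position 7 ('d'): window [4,7] length 4
  Position 8 ('g'): repeat (last at 5), move window start to 6
  Position 8 ('g'): window [6,8] length 3
  Position 9 ('h'): window [6,9] length 4
  Position 10 ('a'): window [6,10] length 5
  Position 11 ('c'): repeat (last at 6), move window start to 7
  Position 11 ('c'): window [7,11] length 5
Longest substring with no repeats: "bfhge" with length 5

5


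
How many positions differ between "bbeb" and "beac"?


Comparing "bbeb" and "beac" position by position:
  Position 0: 'b' vs 'b' => same
  Position 1: 'b' vs 'e' => DIFFER
  Position 2: 'e' vs 'a' => DIFFER
  Position 3: 'b' vs 'c' => DIFFER
Positions that differ: 3

3


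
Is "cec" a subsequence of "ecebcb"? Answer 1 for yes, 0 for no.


Check if "cec" is a subsequence of "ecebcb"
Greedy scan:
  Position 0 ('e'): no match needed
  Position 1 ('c'): matches sub[0] = 'c'
  Position 2 ('e'): matches sub[1] = 'e'
  Position 3 ('b'): no match needed
  Position 4 ('c'): matches sub[2] = 'c'
  Position 5 ('b'): no match needed
All 3 characters matched => is a subsequence

1


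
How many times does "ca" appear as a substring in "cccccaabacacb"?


Searching for "ca" in "cccccaabacacb"
Scanning each position:
  Position 0: "cc" => no
  Position 1: "cc" => no
  Position 2: "cc" => no
  Position 3: "cc" => no
  Position 4: "ca" => MATCH
  Position 5: "aa" => no
  Position 6: "ab" => no
  Position 7: "ba" => no
  Position 8: "ac" => no
  Position 9: "ca" => MATCH
  Position 10: "ac" => no
  Position 11: "cb" => no
Total occurrences: 2

2


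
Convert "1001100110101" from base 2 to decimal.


Input: "1001100110101" in base 2
Positional expansion:
  Digit '1' (value 1) x 2^12 = 4096
  Digit '0' (value 0) x 2^11 = 0
  Digit '0' (value 0) x 2^10 = 0
  Digit '1' (value 1) x 2^9 = 512
  Digit '1' (value 1) x 2^8 = 256
  Digit '0' (value 0) x 2^7 = 0
  Digit '0' (value 0) x 2^6 = 0
  Digit '1' (value 1) x 2^5 = 32
  Digit '1' (value 1) x 2^4 = 16
  Digit '0' (value 0) x 2^3 = 0
  Digit '1' (value 1) x 2^2 = 4
  Digit '0' (value 0) x 2^1 = 0
  Digit '1' (value 1) x 2^0 = 1
Sum = 4917

4917


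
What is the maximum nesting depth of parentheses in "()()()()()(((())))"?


Input: "()()()()()(((())))"
Tracking depth:
  Position 0 '(': depth becomes 1
  Position 1 ')': depth becomes 0
  Position 2 '(': depth becomes 1
  Position 3 ')': depth becomes 0
  Position 4 '(': depth becomes 1
  Position 5 ')': depth becomes 0
  Position 6 '(': depth becomes 1
  Position 7 ')': depth becomes 0
  Position 8 '(': depth becomes 1
  Position 9 ')': depth becomes 0
  Position 10 '(': depth becomes 1
  Position 11 '(': depth becomes 2
  Position 12 '(': depth becomes 3
  Position 13 '(': depth becomes 4
  Position 14 ')': depth becomes 3
  Position 15 ')': depth becomes 2
  Position 16 ')': depth becomes 1
  Position 17 ')': depth becomes 0
Maximum depth reached: 4

4


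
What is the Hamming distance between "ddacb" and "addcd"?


Comparing "ddacb" and "addcd" position by position:
  Position 0: 'd' vs 'a' => differ
  Position 1: 'd' vs 'd' => same
  Position 2: 'a' vs 'd' => differ
  Position 3: 'c' vs 'c' => same
  Position 4: 'b' vs 'd' => differ
Total differences (Hamming distance): 3

3


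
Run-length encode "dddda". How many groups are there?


Input: dddda
Scanning for consecutive runs:
  Group 1: 'd' x 4 (positions 0-3)
  Group 2: 'a' x 1 (positions 4-4)
Total groups: 2

2


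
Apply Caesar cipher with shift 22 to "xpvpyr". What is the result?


Caesar cipher: shift "xpvpyr" by 22
  'x' (pos 23) + 22 = pos 19 = 't'
  'p' (pos 15) + 22 = pos 11 = 'l'
  'v' (pos 21) + 22 = pos 17 = 'r'
  'p' (pos 15) + 22 = pos 11 = 'l'
  'y' (pos 24) + 22 = pos 20 = 'u'
  'r' (pos 17) + 22 = pos 13 = 'n'
Result: tlrlun

tlrlun


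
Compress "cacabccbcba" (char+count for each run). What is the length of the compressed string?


Input: cacabccbcba
Runs:
  'c' x 1 => "c1"
  'a' x 1 => "a1"
  'c' x 1 => "c1"
  'a' x 1 => "a1"
  'b' x 1 => "b1"
  'c' x 2 => "c2"
  'b' x 1 => "b1"
  'c' x 1 => "c1"
  'b' x 1 => "b1"
  'a' x 1 => "a1"
Compressed: "c1a1c1a1b1c2b1c1b1a1"
Compressed length: 20

20


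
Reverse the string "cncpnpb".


Input: cncpnpb
Reading characters right to left:
  Position 6: 'b'
  Position 5: 'p'
  Position 4: 'n'
  Position 3: 'p'
  Position 2: 'c'
  Position 1: 'n'
  Position 0: 'c'
Reversed: bpnpcnc

bpnpcnc


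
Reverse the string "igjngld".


Input: igjngld
Reading characters right to left:
  Position 6: 'd'
  Position 5: 'l'
  Position 4: 'g'
  Position 3: 'n'
  Position 2: 'j'
  Position 1: 'g'
  Position 0: 'i'
Reversed: dlgnjgi

dlgnjgi


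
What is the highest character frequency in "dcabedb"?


Input: dcabedb
Character counts:
  'a': 1
  'b': 2
  'c': 1
  'd': 2
  'e': 1
Maximum frequency: 2

2


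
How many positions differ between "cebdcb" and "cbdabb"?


Comparing "cebdcb" and "cbdabb" position by position:
  Position 0: 'c' vs 'c' => same
  Position 1: 'e' vs 'b' => DIFFER
  Position 2: 'b' vs 'd' => DIFFER
  Position 3: 'd' vs 'a' => DIFFER
  Position 4: 'c' vs 'b' => DIFFER
  Position 5: 'b' vs 'b' => same
Positions that differ: 4

4


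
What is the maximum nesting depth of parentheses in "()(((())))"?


Input: "()(((())))"
Tracking depth:
  Position 0 '(': depth becomes 1
  Position 1 ')': depth becomes 0
  Position 2 '(': depth becomes 1
  Position 3 '(': depth becomes 2
  Position 4 '(': depth becomes 3
  Position 5 '(': depth becomes 4
  Position 6 ')': depth becomes 3
  Position 7 ')': depth becomes 2
  Position 8 ')': depth becomes 1
  Position 9 ')': depth becomes 0
Maximum depth reached: 4

4
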